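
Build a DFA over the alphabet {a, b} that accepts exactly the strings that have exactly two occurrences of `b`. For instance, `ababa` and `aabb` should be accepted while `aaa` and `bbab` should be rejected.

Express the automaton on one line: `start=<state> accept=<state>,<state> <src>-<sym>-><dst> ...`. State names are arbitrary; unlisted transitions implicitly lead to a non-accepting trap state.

Count `b`s, saturating at 3: states S0 through S2 mean 0 through 2 `b`s seen; S3 means more than 2. Each `b` increments (capped at S3); other symbols loop. Accept from {S2}.
        a   b  
>  S0   S0  S1 
   S1   S1  S2 
 * S2   S2  S3 
   S3   S3  S3 
(> = start, * = accepting)

start=S0 accept=S2 S0-a->S0 S0-b->S1 S1-a->S1 S1-b->S2 S2-a->S2 S2-b->S3 S3-a->S3 S3-b->S3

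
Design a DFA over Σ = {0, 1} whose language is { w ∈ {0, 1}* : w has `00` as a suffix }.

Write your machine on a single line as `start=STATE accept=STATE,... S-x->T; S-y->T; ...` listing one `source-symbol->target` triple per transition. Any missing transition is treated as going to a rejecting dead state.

Let each state record the length of the longest suffix of the input read so far that is also a prefix of `00`. q1 means the last symbol is `0`; q2 means the last 2 symbols are `00`. Accept only at q2, where the string currently ends in `00`.
        0   1  
>  q0   q1  q0 
   q1   q2  q0 
 * q2   q2  q0 
(> = start, * = accepting)

start=q0; accept=q2; q0-0->q1; q0-1->q0; q1-0->q2; q1-1->q0; q2-0->q2; q2-1->q0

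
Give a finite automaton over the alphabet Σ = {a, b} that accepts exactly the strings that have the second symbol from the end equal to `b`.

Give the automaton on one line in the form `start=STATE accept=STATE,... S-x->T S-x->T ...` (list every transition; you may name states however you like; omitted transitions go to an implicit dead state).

A DFA must remember the last 2 symbols (since which symbol is second-to-last isn't known until the input ends). Use one state per possible window of the last ≤2 symbols; accept from those whose window starts with `b`.
With 7 states:
        a   b  
>  S0   S1  S2 
   S1   S3  S4 
   S2   S5  S6 
   S3   S3  S4 
   S4   S5  S6 
 * S5   S3  S4 
 * S6   S5  S6 
(> = start, * = accepting)

start=S0 accept=S5,S6 S0-a->S1 S0-b->S2 S1-a->S3 S1-b->S4 S2-a->S5 S2-b->S6 S3-a->S3 S3-b->S4 S4-a->S5 S4-b->S6 S5-a->S3 S5-b->S4 S6-a->S5 S6-b->S6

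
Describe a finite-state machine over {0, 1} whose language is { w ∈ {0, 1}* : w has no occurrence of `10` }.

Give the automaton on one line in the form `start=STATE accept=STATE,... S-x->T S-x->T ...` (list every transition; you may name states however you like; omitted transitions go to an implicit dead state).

Track partial matches of the forbidden pattern `10`. State s2 is a dead state reached once `10` has occurred; every other state accepts. s0 means no part of `10` is currently matched.
        0   1  
>* s0   s0  s1 
 * s1   s2  s1 
   s2   s2  s2 
(> = start, * = accepting)

start=s0 accept=s0,s1 s0-0->s0 s0-1->s1 s1-0->s2 s1-1->s1 s2-0->s2 s2-1->s2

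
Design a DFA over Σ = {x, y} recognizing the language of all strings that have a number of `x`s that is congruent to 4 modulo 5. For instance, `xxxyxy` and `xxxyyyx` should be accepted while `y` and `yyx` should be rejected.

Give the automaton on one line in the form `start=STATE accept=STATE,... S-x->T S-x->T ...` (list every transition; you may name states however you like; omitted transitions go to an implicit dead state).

The only thing that matters is how many `x`s have appeared, reduced mod 5. Use one state per residue: S0 for 0, …, S4 for 4. Reading `x` moves to the next residue; anything else stays put. S4 is accepting.
5 states suffice.
        x   y  
>  S0   S1  S0 
   S1   S2  S1 
   S2   S3  S2 
   S3   S4  S3 
 * S4   S0  S4 
(> = start, * = accepting)

start=S0 accept=S4 S0-x->S1 S0-y->S0 S1-x->S2 S1-y->S1 S2-x->S3 S2-y->S2 S3-x->S4 S3-y->S3 S4-x->S0 S4-y->S4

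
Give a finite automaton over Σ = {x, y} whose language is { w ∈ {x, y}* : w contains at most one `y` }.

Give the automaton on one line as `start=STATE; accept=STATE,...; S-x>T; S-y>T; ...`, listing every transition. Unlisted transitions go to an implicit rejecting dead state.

start=q0; accept=q0,q1; q0-x>q0; q0-y>q1; q1-x>q1; q1-y>q2; q2-x>q2; q2-y>q2

Only the number of `y`s matters, and only up to 2. Make a chain q0 → q1 → q2 advanced by each `y` (with q2 absorbing); every other symbol self-loops. The accepting set is {q0, q1}.
3 states suffice.
        x   y  
>* q0   q0  q1 
 * q1   q1  q2 
   q2   q2  q2 
(> = start, * = accepting)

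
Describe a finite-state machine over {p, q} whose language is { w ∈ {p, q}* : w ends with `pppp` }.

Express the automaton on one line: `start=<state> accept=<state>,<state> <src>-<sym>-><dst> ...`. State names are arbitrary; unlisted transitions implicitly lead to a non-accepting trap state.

Let each state record the length of the longest suffix of the input read so far that is also a prefix of `pppp`. B means the last symbol is `p`; C means the last 2 symbols are `pp`; D means the last 3 symbols are `ppp`; E means the last 4 symbols are `pppp`. Accept only at E, where the string currently ends in `pppp`.
       p  q 
>  A   B  A 
   B   C  A 
   C   D  A 
   D   E  A 
 * E   E  A 
(> = start, * = accepting)

start=A accept=E A-p->B A-q->A B-p->C B-q->A C-p->D C-q->A D-p->E D-q->A E-p->E E-q->A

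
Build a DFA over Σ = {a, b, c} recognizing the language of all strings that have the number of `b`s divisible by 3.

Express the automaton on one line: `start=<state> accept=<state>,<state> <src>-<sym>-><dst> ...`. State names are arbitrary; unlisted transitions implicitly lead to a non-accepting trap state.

start=S0 accept=S0 S0-a->S0 S0-b->S1 S0-c->S0 S1-a->S1 S1-b->S2 S1-c->S1 S2-a->S2 S2-b->S0 S2-c->S2

Keep the running count of `b`s modulo 3: each `b` advances along the cycle S0 → S1 → S2 → S0 while other symbols loop. Accept at S0.
3 states suffice.
        a   b   c  
>* S0   S0  S1  S0 
   S1   S1  S2  S1 
   S2   S2  S0  S2 
(> = start, * = accepting)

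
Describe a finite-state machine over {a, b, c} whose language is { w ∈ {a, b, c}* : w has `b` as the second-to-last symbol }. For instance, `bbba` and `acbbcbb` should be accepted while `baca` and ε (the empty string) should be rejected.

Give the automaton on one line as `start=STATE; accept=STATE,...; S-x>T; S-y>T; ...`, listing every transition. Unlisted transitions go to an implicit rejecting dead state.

A DFA must remember the last 2 symbols (since which symbol is second-to-last isn't known until the input ends). Use one state per possible window of the last ≤2 symbols; accept from those whose window starts with `b`.
          a    b    c  
>  S0     S1   S2   S3 
   S1     S4   S5   S6 
   S2     S7   S8   S9 
   S3    S10  S11  S12 
   S4     S4   S5   S6 
   S5     S7   S8   S9 
   S6    S10  S11  S12 
 * S7     S4   S5   S6 
 * S8     S7   S8   S9 
 * S9    S10  S11  S12 
   S10    S4   S5   S6 
   S11    S7   S8   S9 
   S12   S10  S11  S12 
(> = start, * = accepting)

start=S0; accept=S7,S8,S9; S0-a>S1; S0-b>S2; S0-c>S3; S1-a>S4; S1-b>S5; S1-c>S6; S2-a>S7; S2-b>S8; S2-c>S9; S3-a>S10; S3-b>S11; S3-c>S12; S4-a>S4; S4-b>S5; S4-c>S6; S5-a>S7; S5-b>S8; S5-c>S9; S6-a>S10; S6-b>S11; S6-c>S12; S7-a>S4; S7-b>S5; S7-c>S6; S8-a>S7; S8-b>S8; S8-c>S9; S9-a>S10; S9-b>S11; S9-c>S12; S10-a>S4; S10-b>S5; S10-c>S6; S11-a>S7; S11-b>S8; S11-c>S9; S12-a>S10; S12-b>S11; S12-c>S12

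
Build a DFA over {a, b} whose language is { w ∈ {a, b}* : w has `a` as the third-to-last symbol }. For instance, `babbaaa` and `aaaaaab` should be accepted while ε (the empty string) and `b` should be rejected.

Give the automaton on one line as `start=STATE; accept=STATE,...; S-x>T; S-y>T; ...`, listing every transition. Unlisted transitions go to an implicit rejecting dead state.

start=q0; accept=q7,q8,q9,q10; q0-a>q1; q0-b>q2; q1-a>q3; q1-b>q4; q2-a>q5; q2-b>q6; q3-a>q7; q3-b>q8; q4-a>q9; q4-b>q10; q5-a>q11; q5-b>q12; q6-a>q13; q6-b>q14; q7-a>q7; q7-b>q8; q8-a>q9; q8-b>q10; q9-a>q11; q9-b>q12; q10-a>q13; q10-b>q14; q11-a>q7; q11-b>q8; q12-a>q9; q12-b>q10; q13-a>q11; q13-b>q12; q14-a>q13; q14-b>q14

Because acceptance depends on a position counted from the end, the machine has to buffer the most recent 3 symbols. Make each state the string of the last up-to-3 symbols read; on input `x` shift the window left and append `x`. Accept when the buffered window has length 3 and begins with `a`.
A 15-state machine:
          a    b  
>  q0     q1   q2 
   q1     q3   q4 
   q2     q5   q6 
   q3     q7   q8 
   q4     q9  q10 
   q5    q11  q12 
   q6    q13  q14 
 * q7     q7   q8 
 * q8     q9  q10 
 * q9    q11  q12 
 * q10   q13  q14 
   q11    q7   q8 
   q12    q9  q10 
   q13   q11  q12 
   q14   q13  q14 
(> = start, * = accepting)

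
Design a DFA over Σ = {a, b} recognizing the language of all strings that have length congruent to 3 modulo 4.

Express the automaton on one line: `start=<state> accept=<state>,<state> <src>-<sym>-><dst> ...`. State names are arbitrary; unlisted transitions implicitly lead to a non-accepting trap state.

start=s0 accept=s3 s0-a->s1 s0-b->s1 s1-a->s2 s1-b->s2 s2-a->s3 s2-b->s3 s3-a->s0 s3-b->s0

Only the length mod 4 matters, so use a 4-cycle: from any state, every input symbol moves to the next state, wrapping s3 back to s0. Mark s3 accepting.
A 4-state machine:
        a   b  
>  s0   s1  s1 
   s1   s2  s2 
   s2   s3  s3 
 * s3   s0  s0 
(> = start, * = accepting)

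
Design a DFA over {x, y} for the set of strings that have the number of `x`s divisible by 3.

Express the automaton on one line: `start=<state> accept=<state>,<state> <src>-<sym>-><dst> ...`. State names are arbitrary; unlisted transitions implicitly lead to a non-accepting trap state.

The only thing that matters is how many `x`s have appeared, reduced mod 3. Use one state per residue: q0 for 0, …, q2 for 2. Reading `x` moves to the next residue; anything else stays put. q0 is accepting.
With 3 states:
        x   y  
>* q0   q1  q0 
   q1   q2  q1 
   q2   q0  q2 
(> = start, * = accepting)

start=q0 accept=q0 q0-x->q1 q0-y->q0 q1-x->q2 q1-y->q1 q2-x->q0 q2-y->q2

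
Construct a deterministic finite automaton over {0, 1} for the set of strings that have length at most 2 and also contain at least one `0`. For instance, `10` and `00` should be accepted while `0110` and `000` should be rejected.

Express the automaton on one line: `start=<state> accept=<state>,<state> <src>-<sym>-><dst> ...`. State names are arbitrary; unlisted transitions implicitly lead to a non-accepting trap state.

start=s0 accept=s1,s3 s0-0->s1 s0-1->s2 s1-0->s3 s1-1->s3 s2-0->s3 s2-1->s4 s3-0->s4 s3-1->s4 s4-0->s4 s4-1->s4

Build one automaton per condition and run them in lockstep. The first has 4 states tracking the input length, saturating at 3; the second has 3 states tracking the count of `0`s, saturating at 2. A product state is a pair (one from each), accepting exactly when both do. After merging equivalent states the machine shrinks.
        0   1  
>  s0   s1  s2 
 * s1   s3  s3 
   s2   s3  s4 
 * s3   s4  s4 
   s4   s4  s4 
(> = start, * = accepting)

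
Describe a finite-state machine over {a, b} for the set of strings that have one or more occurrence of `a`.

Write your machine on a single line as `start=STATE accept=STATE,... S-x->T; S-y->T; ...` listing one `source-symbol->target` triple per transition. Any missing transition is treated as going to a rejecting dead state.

Count `a`s, saturating at 2: state q0 means no `a` yet, q1 means one `a` seen, q2 means more than one. Each `a` increments (capped at q2); other symbols loop. Accept from {q1, q2}.
A 3-state machine:
        a   b  
>  q0   q1  q0 
 * q1   q2  q1 
 * q2   q2  q2 
(> = start, * = accepting)

start=q0; accept=q1,q2; q0-a->q1; q0-b->q0; q1-a->q2; q1-b->q1; q2-a->q2; q2-b->q2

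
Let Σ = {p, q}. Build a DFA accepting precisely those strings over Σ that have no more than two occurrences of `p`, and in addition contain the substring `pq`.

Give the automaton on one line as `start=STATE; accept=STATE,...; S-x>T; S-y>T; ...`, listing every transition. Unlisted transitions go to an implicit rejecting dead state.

start=A; accept=D,F; A-p>B; A-q>A; B-p>C; B-q>D; C-p>E; C-q>F; D-p>F; D-q>D; E-p>E; E-q>E; F-p>E; F-q>F

Run two small machines in parallel and take their product. One (4 states) tracks the count of `p`s, saturating at 3; the other (3 states) tracks whether and how much of `pq` has been seen. Each combined state is a pair, one component from each; accept when both components accept. After merging equivalent states the machine shrinks.
       p  q 
>  A   B  A 
   B   C  D 
   C   E  F 
 * D   F  D 
   E   E  E 
 * F   E  F 
(> = start, * = accepting)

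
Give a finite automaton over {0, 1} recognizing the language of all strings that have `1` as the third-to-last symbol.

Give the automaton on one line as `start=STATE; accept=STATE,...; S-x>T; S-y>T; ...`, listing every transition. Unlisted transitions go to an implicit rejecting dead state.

Because acceptance depends on a position counted from the end, the machine has to buffer the most recent 3 symbols. Make each state the string of the last up-to-3 symbols read; on input `x` shift the window left and append `x`. Accept when the buffered window has length 3 and begins with `1`.
With 15 states:
          0    1  
>  s0     s1   s2 
   s1     s3   s4 
   s2     s5   s6 
   s3     s7   s8 
   s4     s9  s10 
   s5    s11  s12 
   s6    s13  s14 
   s7     s7   s8 
   s8     s9  s10 
   s9    s11  s12 
   s10   s13  s14 
 * s11    s7   s8 
 * s12    s9  s10 
 * s13   s11  s12 
 * s14   s13  s14 
(> = start, * = accepting)

start=s0; accept=s11,s12,s13,s14; s0-0>s1; s0-1>s2; s1-0>s3; s1-1>s4; s2-0>s5; s2-1>s6; s3-0>s7; s3-1>s8; s4-0>s9; s4-1>s10; s5-0>s11; s5-1>s12; s6-0>s13; s6-1>s14; s7-0>s7; s7-1>s8; s8-0>s9; s8-1>s10; s9-0>s11; s9-1>s12; s10-0>s13; s10-1>s14; s11-0>s7; s11-1>s8; s12-0>s9; s12-1>s10; s13-0>s11; s13-1>s12; s14-0>s13; s14-1>s14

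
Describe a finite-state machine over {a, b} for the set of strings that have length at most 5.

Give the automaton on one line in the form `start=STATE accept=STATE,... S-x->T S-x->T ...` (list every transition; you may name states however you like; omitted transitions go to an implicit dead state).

Count input length up to 6: every symbol moves from S0 toward S6, which means 'more than 5' and absorbs. Accept from {S0, S1, S2, S3, S4, S5}.
7 states suffice.
        a   b  
>* S0   S1  S1 
 * S1   S2  S2 
 * S2   S3  S3 
 * S3   S4  S4 
 * S4   S5  S5 
 * S5   S6  S6 
   S6   S6  S6 
(> = start, * = accepting)

start=S0 accept=S0,S1,S2,S3,S4,S5 S0-a->S1 S0-b->S1 S1-a->S2 S1-b->S2 S2-a->S3 S2-b->S3 S3-a->S4 S3-b->S4 S4-a->S5 S4-b->S5 S5-a->S6 S5-b->S6 S6-a->S6 S6-b->S6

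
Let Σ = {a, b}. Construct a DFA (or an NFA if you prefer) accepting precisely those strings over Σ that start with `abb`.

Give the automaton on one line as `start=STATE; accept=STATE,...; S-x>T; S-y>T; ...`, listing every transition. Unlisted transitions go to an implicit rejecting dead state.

Walk along `abb` while the input agrees: from q0 take `a` to q1, and so on. Any deviation drops to the rejecting sink q4. Once q3 is reached the prefix is confirmed and every continuation is accepted.
        a   b  
>  q0   q1  q4 
   q1   q4  q2 
   q2   q4  q3 
 * q3   q3  q3 
   q4   q4  q4 
(> = start, * = accepting)

start=q0; accept=q3; q0-a>q1; q0-b>q4; q1-a>q4; q1-b>q2; q2-a>q4; q2-b>q3; q3-a>q3; q3-b>q3; q4-a>q4; q4-b>q4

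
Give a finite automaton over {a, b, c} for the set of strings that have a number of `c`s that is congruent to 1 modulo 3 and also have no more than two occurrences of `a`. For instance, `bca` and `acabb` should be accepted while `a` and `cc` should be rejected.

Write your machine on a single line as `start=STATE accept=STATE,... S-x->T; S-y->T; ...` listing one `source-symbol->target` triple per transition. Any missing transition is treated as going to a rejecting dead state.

start=q0; accept=q2,q4,q7; q0-a->q1; q0-b->q0; q0-c->q2; q1-a->q3; q1-b->q1; q1-c->q4; q2-a->q4; q2-b->q2; q2-c->q5; q3-a->q6; q3-b->q3; q3-c->q7; q4-a->q7; q4-b->q4; q4-c->q8; q5-a->q8; q5-b->q5; q5-c->q0; q6-a->q6; q6-b->q6; q6-c->q6; q7-a->q6; q7-b->q7; q7-c->q9; q8-a->q9; q8-b->q8; q8-c->q1; q9-a->q6; q9-b->q9; q9-c->q3

Run two small machines in parallel and take their product. One (3 states) tracks the count of `c`s modulo 3; the other (4 states) tracks the count of `a`s, saturating at 3. Each combined state is a pair, one component from each; accept when both components accept. After merging equivalent states the machine shrinks.
        a   b   c  
>  q0   q1  q0  q2 
   q1   q3  q1  q4 
 * q2   q4  q2  q5 
   q3   q6  q3  q7 
 * q4   q7  q4  q8 
   q5   q8  q5  q0 
   q6   q6  q6  q6 
 * q7   q6  q7  q9 
   q8   q9  q8  q1 
   q9   q6  q9  q3 
(> = start, * = accepting)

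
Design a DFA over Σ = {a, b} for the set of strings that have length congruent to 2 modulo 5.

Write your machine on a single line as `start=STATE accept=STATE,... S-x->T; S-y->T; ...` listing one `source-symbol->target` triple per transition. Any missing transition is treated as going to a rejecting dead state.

Only the length mod 5 matters, so use a 5-cycle: from any state, every input symbol moves to the next state, wrapping s4 back to s0. Mark s2 accepting.
With 5 states:
        a   b  
>  s0   s1  s1 
   s1   s2  s2 
 * s2   s3  s3 
   s3   s4  s4 
   s4   s0  s0 
(> = start, * = accepting)

start=s0; accept=s2; s0-a->s1; s0-b->s1; s1-a->s2; s1-b->s2; s2-a->s3; s2-b->s3; s3-a->s4; s3-b->s4; s4-a->s0; s4-b->s0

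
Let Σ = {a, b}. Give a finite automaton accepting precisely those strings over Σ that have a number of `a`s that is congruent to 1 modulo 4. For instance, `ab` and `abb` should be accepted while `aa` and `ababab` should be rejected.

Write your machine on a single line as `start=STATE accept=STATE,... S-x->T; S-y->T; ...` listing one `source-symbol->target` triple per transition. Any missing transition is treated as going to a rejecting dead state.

start=q0; accept=q1; q0-a->q1; q0-b->q0; q1-a->q2; q1-b->q1; q2-a->q3; q2-b->q2; q3-a->q0; q3-b->q3

The only thing that matters is how many `a`s have appeared, reduced mod 4. Use one state per residue: q0 for 0, …, q3 for 3. Reading `a` moves to the next residue; anything else stays put. q1 is accepting.
A 4-state machine:
        a   b  
>  q0   q1  q0 
 * q1   q2  q1 
   q2   q3  q2 
   q3   q0  q3 
(> = start, * = accepting)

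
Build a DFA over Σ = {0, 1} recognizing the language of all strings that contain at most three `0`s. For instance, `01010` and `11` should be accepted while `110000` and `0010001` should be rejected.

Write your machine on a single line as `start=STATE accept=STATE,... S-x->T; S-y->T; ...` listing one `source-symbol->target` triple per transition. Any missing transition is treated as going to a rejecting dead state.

Count `0`s, saturating at 4: states s0 through s3 mean 0 through 3 `0`s seen; s4 means more than 3. Each `0` increments (capped at s4); other symbols loop. Accept from {s0, s1, s2, s3}.
5 states suffice.
        0   1  
>* s0   s1  s0 
 * s1   s2  s1 
 * s2   s3  s2 
 * s3   s4  s3 
   s4   s4  s4 
(> = start, * = accepting)

start=s0; accept=s0,s1,s2,s3; s0-0->s1; s0-1->s0; s1-0->s2; s1-1->s1; s2-0->s3; s2-1->s2; s3-0->s4; s3-1->s3; s4-0->s4; s4-1->s4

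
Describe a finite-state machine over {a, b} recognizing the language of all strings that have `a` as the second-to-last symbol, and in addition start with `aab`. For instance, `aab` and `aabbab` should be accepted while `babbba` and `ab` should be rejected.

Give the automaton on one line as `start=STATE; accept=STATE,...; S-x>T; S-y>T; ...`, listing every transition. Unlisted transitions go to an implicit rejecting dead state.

Run two small machines in parallel and take their product. One (7 states) tracks the last 2 symbols read; the other (5 states) tracks whether the input so far still matches the prefix `aab`. Each combined state is a pair, one component from each; accept when both components accept. Minimizing collapses redundant product states.
8 states suffice.
        a   b  
>  s0   s1  s2 
   s1   s3  s2 
   s2   s2  s2 
   s3   s2  s4 
 * s4   s5  s6 
   s5   s7  s4 
   s6   s5  s6 
 * s7   s7  s4 
(> = start, * = accepting)

start=s0; accept=s4,s7; s0-a>s1; s0-b>s2; s1-a>s3; s1-b>s2; s2-a>s2; s2-b>s2; s3-a>s2; s3-b>s4; s4-a>s5; s4-b>s6; s5-a>s7; s5-b>s4; s6-a>s5; s6-b>s6; s7-a>s7; s7-b>s4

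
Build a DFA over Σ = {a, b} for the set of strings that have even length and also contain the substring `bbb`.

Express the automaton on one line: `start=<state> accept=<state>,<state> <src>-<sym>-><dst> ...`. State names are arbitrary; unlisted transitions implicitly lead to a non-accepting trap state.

start=S0 accept=S7 S0-a->S1 S0-b->S2 S1-a->S0 S1-b->S3 S2-a->S0 S2-b->S4 S3-a->S1 S3-b->S5 S4-a->S1 S4-b->S6 S5-a->S0 S5-b->S7 S6-a->S7 S6-b->S7 S7-a->S6 S7-b->S6

Handle the two conditions separately and then intersect. One (2 states) tracks the input length modulo 2; the other (4 states) tracks whether and how much of `bbb` has been seen. Each combined state is a pair, one component from each; accept when both components accept.
        a   b  
>  S0   S1  S2 
   S1   S0  S3 
   S2   S0  S4 
   S3   S1  S5 
   S4   S1  S6 
   S5   S0  S7 
   S6   S7  S7 
 * S7   S6  S6 
(> = start, * = accepting)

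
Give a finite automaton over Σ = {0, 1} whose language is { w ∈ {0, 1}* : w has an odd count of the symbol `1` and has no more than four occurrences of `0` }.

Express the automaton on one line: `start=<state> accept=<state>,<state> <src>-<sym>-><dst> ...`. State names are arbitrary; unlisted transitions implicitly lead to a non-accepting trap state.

Handle the two conditions separately and then intersect. The first has 2 states tracking the count of `1`s modulo 2; the second has 6 states tracking the count of `0`s, saturating at 5. A product state is a pair (one from each), accepting exactly when both do. Minimizing collapses redundant product states.
          0    1  
>  q0     q1   q2 
   q1     q3   q4 
 * q2     q4   q0 
   q3     q5   q6 
 * q4     q6   q1 
   q5     q7   q8 
 * q6     q8   q3 
   q7     q9  q10 
 * q8    q10   q5 
   q9     q9   q9 
 * q10    q9   q7 
(> = start, * = accepting)

start=q0 accept=q2,q4,q6,q8,q10 q0-0->q1 q0-1->q2 q1-0->q3 q1-1->q4 q2-0->q4 q2-1->q0 q3-0->q5 q3-1->q6 q4-0->q6 q4-1->q1 q5-0->q7 q5-1->q8 q6-0->q8 q6-1->q3 q7-0->q9 q7-1->q10 q8-0->q10 q8-1->q5 q9-0->q9 q9-1->q9 q10-0->q9 q10-1->q7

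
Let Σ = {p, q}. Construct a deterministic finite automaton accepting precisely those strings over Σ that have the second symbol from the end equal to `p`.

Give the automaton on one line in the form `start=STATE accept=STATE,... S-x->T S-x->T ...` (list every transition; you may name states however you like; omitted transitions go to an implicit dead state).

Because acceptance depends on a position counted from the end, the machine has to buffer the most recent 2 symbols. Make each state the string of the last up-to-2 symbols read; on input `x` shift the window left and append `x`. Accept when the buffered window has length 2 and begins with `p`.
A 7-state machine:
        p   q  
>  s0   s1  s2 
   s1   s3  s4 
   s2   s5  s6 
 * s3   s3  s4 
 * s4   s5  s6 
   s5   s3  s4 
   s6   s5  s6 
(> = start, * = accepting)

start=s0 accept=s3,s4 s0-p->s1 s0-q->s2 s1-p->s3 s1-q->s4 s2-p->s5 s2-q->s6 s3-p->s3 s3-q->s4 s4-p->s5 s4-q->s6 s5-p->s3 s5-q->s4 s6-p->s5 s6-q->s6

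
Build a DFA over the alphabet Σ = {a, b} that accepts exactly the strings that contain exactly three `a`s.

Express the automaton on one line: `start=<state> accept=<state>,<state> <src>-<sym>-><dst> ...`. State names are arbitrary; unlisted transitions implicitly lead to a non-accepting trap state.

start=S0 accept=S3 S0-a->S1 S0-b->S0 S1-a->S2 S1-b->S1 S2-a->S3 S2-b->S2 S3-a->S4 S3-b->S3 S4-a->S4 S4-b->S4

Count `a`s, saturating at 4: states S0 through S3 mean 0 through 3 `a`s seen; S4 means more than 3. Each `a` increments (capped at S4); other symbols loop. Accept from {S3}.
        a   b  
>  S0   S1  S0 
   S1   S2  S1 
   S2   S3  S2 
 * S3   S4  S3 
   S4   S4  S4 
(> = start, * = accepting)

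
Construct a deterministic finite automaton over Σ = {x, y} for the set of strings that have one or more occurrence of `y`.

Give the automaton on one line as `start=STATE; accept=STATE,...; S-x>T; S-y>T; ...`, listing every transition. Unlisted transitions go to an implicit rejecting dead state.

start=S0; accept=S1,S2; S0-x>S0; S0-y>S1; S1-x>S1; S1-y>S2; S2-x>S2; S2-y>S2

Only the number of `y`s matters, and only up to 2. Make a chain S0 → S1 → S2 advanced by each `y` (with S2 absorbing); every other symbol self-loops. The accepting set is {S1, S2}.
3 states suffice.
        x   y  
>  S0   S0  S1 
 * S1   S1  S2 
 * S2   S2  S2 
(> = start, * = accepting)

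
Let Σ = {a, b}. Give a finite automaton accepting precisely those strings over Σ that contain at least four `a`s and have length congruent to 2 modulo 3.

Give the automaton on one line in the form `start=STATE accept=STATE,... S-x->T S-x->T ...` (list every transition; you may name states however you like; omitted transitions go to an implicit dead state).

Run two small machines in parallel and take their product. One (6 states) tracks the count of `a`s, saturating at 5; the other (3 states) tracks the input length modulo 3. Each combined state is a pair, one component from each; accept when both components accept. Minimizing collapses redundant product states.
          a    b  
>  s0     s1   s2 
   s1     s3   s4 
   s2     s4   s5 
   s3     s6   s7 
   s4     s7   s8 
   s5     s8   s0 
   s6     s9  s10 
   s7    s10  s11 
   s8    s11   s1 
   s9    s12  s12 
   s10   s12  s13 
   s11   s13   s3 
 * s12   s14  s14 
   s13   s14   s6 
   s14    s9   s9 
(> = start, * = accepting)

start=s0 accept=s12 s0-a->s1 s0-b->s2 s1-a->s3 s1-b->s4 s2-a->s4 s2-b->s5 s3-a->s6 s3-b->s7 s4-a->s7 s4-b->s8 s5-a->s8 s5-b->s0 s6-a->s9 s6-b->s10 s7-a->s10 s7-b->s11 s8-a->s11 s8-b->s1 s9-a->s12 s9-b->s12 s10-a->s12 s10-b->s13 s11-a->s13 s11-b->s3 s12-a->s14 s12-b->s14 s13-a->s14 s13-b->s6 s14-a->s9 s14-b->s9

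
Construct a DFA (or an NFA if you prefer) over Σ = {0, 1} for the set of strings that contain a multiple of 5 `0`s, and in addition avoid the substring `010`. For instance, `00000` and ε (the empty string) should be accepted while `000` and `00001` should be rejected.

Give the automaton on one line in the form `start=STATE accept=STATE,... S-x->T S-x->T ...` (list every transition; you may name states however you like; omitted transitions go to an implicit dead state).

Handle the two conditions separately and then intersect. The first has 5 states tracking the count of `0`s modulo 5; the second has 4 states tracking partial matches of the forbidden pattern `010`. A product state is a pair (one from each), accepting exactly when both do. After merging equivalent states the machine shrinks.
16 states suffice.
          0    1  
>* S0     S1   S0 
   S1     S2   S3 
   S2     S4   S5 
   S3     S6   S7 
   S4     S8   S9 
   S5     S6  S10 
   S6     S6   S6 
   S7     S2   S7 
   S8    S11  S12 
   S9     S6  S13 
   S10    S4  S10 
 * S11    S1  S14 
   S12    S6  S15 
   S13    S8  S13 
 * S14    S6   S0 
   S15   S11  S15 
(> = start, * = accepting)

start=S0 accept=S0,S11,S14 S0-0->S1 S0-1->S0 S1-0->S2 S1-1->S3 S2-0->S4 S2-1->S5 S3-0->S6 S3-1->S7 S4-0->S8 S4-1->S9 S5-0->S6 S5-1->S10 S6-0->S6 S6-1->S6 S7-0->S2 S7-1->S7 S8-0->S11 S8-1->S12 S9-0->S6 S9-1->S13 S10-0->S4 S10-1->S10 S11-0->S1 S11-1->S14 S12-0->S6 S12-1->S15 S13-0->S8 S13-1->S13 S14-0->S6 S14-1->S0 S15-0->S11 S15-1->S15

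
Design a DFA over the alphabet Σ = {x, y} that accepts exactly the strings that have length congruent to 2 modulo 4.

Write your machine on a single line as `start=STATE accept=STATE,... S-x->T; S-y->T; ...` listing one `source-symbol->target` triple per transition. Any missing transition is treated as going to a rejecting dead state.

start=q0; accept=q2; q0-x->q1; q0-y->q1; q1-x->q2; q1-y->q2; q2-x->q3; q2-y->q3; q3-x->q0; q3-y->q0

Only the length mod 4 matters, so use a 4-cycle: from any state, every input symbol moves to the next state, wrapping q3 back to q0. Mark q2 accepting.
With 4 states:
        x   y  
>  q0   q1  q1 
   q1   q2  q2 
 * q2   q3  q3 
   q3   q0  q0 
(> = start, * = accepting)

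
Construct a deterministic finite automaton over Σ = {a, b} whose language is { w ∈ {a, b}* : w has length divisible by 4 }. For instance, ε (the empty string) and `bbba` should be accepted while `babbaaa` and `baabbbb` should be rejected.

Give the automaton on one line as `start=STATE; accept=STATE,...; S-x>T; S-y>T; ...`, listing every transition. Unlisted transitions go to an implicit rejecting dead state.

Count input length modulo 4: every symbol advances one step around the cycle S0 → S1 → S2 → S3 → S0. Accept at S0.
        a   b  
>* S0   S1  S1 
   S1   S2  S2 
   S2   S3  S3 
   S3   S0  S0 
(> = start, * = accepting)

start=S0; accept=S0; S0-a>S1; S0-b>S1; S1-a>S2; S1-b>S2; S2-a>S3; S2-b>S3; S3-a>S0; S3-b>S0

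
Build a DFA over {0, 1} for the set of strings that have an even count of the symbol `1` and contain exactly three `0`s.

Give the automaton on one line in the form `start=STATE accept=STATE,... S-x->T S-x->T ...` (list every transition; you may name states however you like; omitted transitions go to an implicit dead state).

Run two small machines in parallel and take their product. The first has 2 states tracking the count of `1`s modulo 2; the second has 5 states tracking the count of `0`s, saturating at 4. A product state is a pair (one from each), accepting exactly when both do. Equivalent product states are then merged.
9 states suffice.
       0  1 
>  A   B  C 
   B   D  E 
   C   E  A 
   D   F  G 
   E   G  B 
 * F   H  I 
   G   I  D 
   H   H  H 
   I   H  F 
(> = start, * = accepting)

start=A accept=F A-0->B A-1->C B-0->D B-1->E C-0->E C-1->A D-0->F D-1->G E-0->G E-1->B F-0->H F-1->I G-0->I G-1->D H-0->H H-1->H I-0->H I-1->F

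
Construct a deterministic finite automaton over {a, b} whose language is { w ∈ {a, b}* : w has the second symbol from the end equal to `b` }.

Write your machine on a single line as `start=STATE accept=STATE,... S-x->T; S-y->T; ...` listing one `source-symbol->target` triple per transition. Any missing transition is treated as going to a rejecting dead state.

Because acceptance depends on a position counted from the end, the machine has to buffer the most recent 2 symbols. Make each state the string of the last up-to-2 symbols read; on input `x` shift the window left and append `x`. Accept when the buffered window has length 2 and begins with `b`.
        a   b  
>  q0   q1  q2 
   q1   q3  q4 
   q2   q5  q6 
   q3   q3  q4 
   q4   q5  q6 
 * q5   q3  q4 
 * q6   q5  q6 
(> = start, * = accepting)

start=q0; accept=q5,q6; q0-a->q1; q0-b->q2; q1-a->q3; q1-b->q4; q2-a->q5; q2-b->q6; q3-a->q3; q3-b->q4; q4-a->q5; q4-b->q6; q5-a->q3; q5-b->q4; q6-a->q5; q6-b->q6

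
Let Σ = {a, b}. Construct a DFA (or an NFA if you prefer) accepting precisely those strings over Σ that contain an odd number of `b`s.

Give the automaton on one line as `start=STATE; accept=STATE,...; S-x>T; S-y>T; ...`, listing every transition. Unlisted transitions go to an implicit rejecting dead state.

start=q0; accept=q1; q0-a>q0; q0-b>q1; q1-a>q1; q1-b>q0

Keep the running count of `b`s modulo 2: each `b` advances along the cycle q0 → q1 → q0 while other symbols loop. Accept at q1.
With 2 states:
        a   b  
>  q0   q0  q1 
 * q1   q1  q0 
(> = start, * = accepting)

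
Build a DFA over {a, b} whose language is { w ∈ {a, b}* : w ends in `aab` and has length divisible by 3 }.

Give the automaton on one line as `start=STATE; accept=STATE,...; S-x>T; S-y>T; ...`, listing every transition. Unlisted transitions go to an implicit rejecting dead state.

Handle the two conditions separately and then intersect. The first has 4 states tracking how much of the suffix `aab` has currently been matched; the second has 3 states tracking the input length modulo 3. A product state is a pair (one from each), accepting exactly when both do. After merging equivalent states the machine shrinks.
6 states suffice.
        a   b  
>  s0   s1  s2 
   s1   s3  s4 
   s2   s4  s4 
   s3   s0  s5 
   s4   s0  s0 
 * s5   s1  s2 
(> = start, * = accepting)

start=s0; accept=s5; s0-a>s1; s0-b>s2; s1-a>s3; s1-b>s4; s2-a>s4; s2-b>s4; s3-a>s0; s3-b>s5; s4-a>s0; s4-b>s0; s5-a>s1; s5-b>s2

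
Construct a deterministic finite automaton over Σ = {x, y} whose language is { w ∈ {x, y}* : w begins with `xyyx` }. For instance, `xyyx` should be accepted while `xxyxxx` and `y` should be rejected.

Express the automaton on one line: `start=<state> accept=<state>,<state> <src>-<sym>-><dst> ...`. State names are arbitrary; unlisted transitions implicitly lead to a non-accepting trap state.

Walk along `xyyx` while the input agrees: from s0 take `x` to s1, and so on. Any deviation drops to the rejecting sink s5. Once s4 is reached the prefix is confirmed and every continuation is accepted.
A 6-state machine:
        x   y  
>  s0   s1  s5 
   s1   s5  s2 
   s2   s5  s3 
   s3   s4  s5 
 * s4   s4  s4 
   s5   s5  s5 
(> = start, * = accepting)

start=s0 accept=s4 s0-x->s1 s0-y->s5 s1-x->s5 s1-y->s2 s2-x->s5 s2-y->s3 s3-x->s4 s3-y->s5 s4-x->s4 s4-y->s4 s5-x->s5 s5-y->s5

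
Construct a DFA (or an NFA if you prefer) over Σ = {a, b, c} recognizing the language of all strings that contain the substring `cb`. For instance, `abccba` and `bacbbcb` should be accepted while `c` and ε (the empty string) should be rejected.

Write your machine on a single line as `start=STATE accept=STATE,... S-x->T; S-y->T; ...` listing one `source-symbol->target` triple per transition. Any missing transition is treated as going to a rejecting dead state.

start=S0; accept=S2; S0-a->S0; S0-b->S0; S0-c->S1; S1-a->S0; S1-b->S2; S1-c->S1; S2-a->S2; S2-b->S2; S2-c->S2

States S0..S1 record the length of the longest prefix of `cb` that matches the current input suffix. Reaching S2 means `cb` has been seen, and we stay there forever. Accept from S2.
A 3-state machine:
        a   b   c  
>  S0   S0  S0  S1 
   S1   S0  S2  S1 
 * S2   S2  S2  S2 
(> = start, * = accepting)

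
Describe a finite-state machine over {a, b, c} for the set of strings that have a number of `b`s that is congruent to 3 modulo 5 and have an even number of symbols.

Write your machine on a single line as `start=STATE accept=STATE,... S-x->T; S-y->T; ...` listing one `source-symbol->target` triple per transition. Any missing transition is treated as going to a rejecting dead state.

Handle the two conditions separately and then intersect. One (5 states) tracks the count of `b`s modulo 5; the other (2 states) tracks the input length modulo 2. Each combined state is a pair, one component from each; accept when both components accept.
With 10 states:
        a   b   c  
>  S0   S1  S2  S1 
   S1   S0  S3  S0 
   S2   S3  S4  S3 
   S3   S2  S5  S2 
   S4   S5  S6  S5 
   S5   S4  S7  S4 
   S6   S7  S8  S7 
 * S7   S6  S9  S6 
   S8   S9  S1  S9 
   S9   S8  S0  S8 
(> = start, * = accepting)

start=S0; accept=S7; S0-a->S1; S0-b->S2; S0-c->S1; S1-a->S0; S1-b->S3; S1-c->S0; S2-a->S3; S2-b->S4; S2-c->S3; S3-a->S2; S3-b->S5; S3-c->S2; S4-a->S5; S4-b->S6; S4-c->S5; S5-a->S4; S5-b->S7; S5-c->S4; S6-a->S7; S6-b->S8; S6-c->S7; S7-a->S6; S7-b->S9; S7-c->S6; S8-a->S9; S8-b->S1; S8-c->S9; S9-a->S8; S9-b->S0; S9-c->S8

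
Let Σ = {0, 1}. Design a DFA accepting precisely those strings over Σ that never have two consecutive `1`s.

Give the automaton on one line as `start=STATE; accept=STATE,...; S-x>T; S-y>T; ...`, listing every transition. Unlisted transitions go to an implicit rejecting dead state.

Track partial matches of the forbidden pattern `11`. State q2 is a dead state reached once `11` has occurred; every other state accepts. q0 means no part of `11` is currently matched.
With 3 states:
        0   1  
>* q0   q0  q1 
 * q1   q0  q2 
   q2   q2  q2 
(> = start, * = accepting)

start=q0; accept=q0,q1; q0-0>q0; q0-1>q1; q1-0>q0; q1-1>q2; q2-0>q2; q2-1>q2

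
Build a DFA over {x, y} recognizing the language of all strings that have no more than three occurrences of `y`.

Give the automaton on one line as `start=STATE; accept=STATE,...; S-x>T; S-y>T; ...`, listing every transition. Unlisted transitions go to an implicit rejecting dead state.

start=q0; accept=q0,q1,q2,q3; q0-x>q0; q0-y>q1; q1-x>q1; q1-y>q2; q2-x>q2; q2-y>q3; q3-x>q3; q3-y>q4; q4-x>q4; q4-y>q4

Only the number of `y`s matters, and only up to 4. Make a chain q0 → q1 → q2 → q3 → q4 advanced by each `y` (with q4 absorbing); every other symbol self-loops. The accepting set is {q0, q1, q2, q3}.
A 5-state machine:
        x   y  
>* q0   q0  q1 
 * q1   q1  q2 
 * q2   q2  q3 
 * q3   q3  q4 
   q4   q4  q4 
(> = start, * = accepting)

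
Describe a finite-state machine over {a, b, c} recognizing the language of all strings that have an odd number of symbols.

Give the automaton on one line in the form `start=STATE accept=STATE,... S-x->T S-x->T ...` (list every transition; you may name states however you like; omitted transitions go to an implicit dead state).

Count input length modulo 2: every symbol advances one step around the cycle q0 → q1 → q0. Accept at q1.
With 2 states:
        a   b   c  
>  q0   q1  q1  q1 
 * q1   q0  q0  q0 
(> = start, * = accepting)

start=q0 accept=q1 q0-a->q1 q0-b->q1 q0-c->q1 q1-a->q0 q1-b->q0 q1-c->q0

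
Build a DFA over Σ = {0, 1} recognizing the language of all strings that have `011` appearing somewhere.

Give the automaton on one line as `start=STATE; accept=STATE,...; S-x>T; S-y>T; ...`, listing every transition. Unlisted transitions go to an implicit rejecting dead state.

start=S0; accept=S3; S0-0>S1; S0-1>S0; S1-0>S1; S1-1>S2; S2-0>S1; S2-1>S3; S3-0>S3; S3-1>S3

States S0..S2 record the length of the longest prefix of `011` that matches the current input suffix. Reaching S3 means `011` has been seen, and we stay there forever. Accept from S3.
With 4 states:
        0   1  
>  S0   S1  S0 
   S1   S1  S2 
   S2   S1  S3 
 * S3   S3  S3 
(> = start, * = accepting)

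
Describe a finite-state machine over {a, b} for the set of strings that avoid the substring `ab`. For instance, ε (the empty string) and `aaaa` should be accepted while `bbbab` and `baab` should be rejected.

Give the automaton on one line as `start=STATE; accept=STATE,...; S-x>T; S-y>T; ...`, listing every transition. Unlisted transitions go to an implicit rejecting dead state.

Track partial matches of the forbidden pattern `ab`. State S2 is a dead state reached once `ab` has occurred; every other state accepts. S0 means no part of `ab` is currently matched.
A 3-state machine:
        a   b  
>* S0   S1  S0 
 * S1   S1  S2 
   S2   S2  S2 
(> = start, * = accepting)

start=S0; accept=S0,S1; S0-a>S1; S0-b>S0; S1-a>S1; S1-b>S2; S2-a>S2; S2-b>S2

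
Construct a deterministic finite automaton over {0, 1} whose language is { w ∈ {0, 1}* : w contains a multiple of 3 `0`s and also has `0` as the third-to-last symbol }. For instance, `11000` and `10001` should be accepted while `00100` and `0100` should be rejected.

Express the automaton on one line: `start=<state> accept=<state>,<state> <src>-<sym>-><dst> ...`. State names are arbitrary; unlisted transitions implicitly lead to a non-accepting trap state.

start=q0 accept=q4,q7,q8,q11 q0-0->q1 q0-1->q0 q1-0->q2 q1-1->q3 q2-0->q4 q2-1->q5 q3-0->q6 q3-1->q3 q4-0->q1 q4-1->q7 q5-0->q8 q5-1->q9 q6-0->q10 q6-1->q5 q7-0->q1 q7-1->q11 q8-0->q1 q8-1->q12 q9-0->q13 q9-1->q9 q10-0->q1 q10-1->q7 q11-0->q1 q11-1->q0 q12-0->q1 q12-1->q11 q13-0->q1 q13-1->q12

Run two small machines in parallel and take their product. The first has 3 states tracking the count of `0`s modulo 3; the second has 15 states tracking the last 3 symbols read. A product state is a pair (one from each), accepting exactly when both do. After merging equivalent states the machine shrinks.
          0    1  
>  q0     q1   q0 
   q1     q2   q3 
   q2     q4   q5 
   q3     q6   q3 
 * q4     q1   q7 
   q5     q8   q9 
   q6    q10   q5 
 * q7     q1  q11 
 * q8     q1  q12 
   q9    q13   q9 
   q10    q1   q7 
 * q11    q1   q0 
   q12    q1  q11 
   q13    q1  q12 
(> = start, * = accepting)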